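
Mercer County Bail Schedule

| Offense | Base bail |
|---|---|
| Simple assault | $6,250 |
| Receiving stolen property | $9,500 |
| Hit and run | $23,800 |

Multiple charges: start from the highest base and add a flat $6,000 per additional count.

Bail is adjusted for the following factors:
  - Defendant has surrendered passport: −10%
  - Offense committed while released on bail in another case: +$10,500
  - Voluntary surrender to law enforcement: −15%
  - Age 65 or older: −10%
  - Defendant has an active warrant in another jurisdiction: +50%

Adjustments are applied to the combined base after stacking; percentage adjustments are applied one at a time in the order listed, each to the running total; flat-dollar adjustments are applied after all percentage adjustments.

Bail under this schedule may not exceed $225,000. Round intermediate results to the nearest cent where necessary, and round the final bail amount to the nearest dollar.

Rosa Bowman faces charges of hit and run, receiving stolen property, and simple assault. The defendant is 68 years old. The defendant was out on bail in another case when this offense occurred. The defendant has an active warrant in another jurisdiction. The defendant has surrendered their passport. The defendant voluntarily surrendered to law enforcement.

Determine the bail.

$47,472

Base amounts from the schedule: hit and run $23,800; receiving stolen property $9,500; simple assault $6,250.
Stacking rule: highest base plus $6,000 per additional charge. Highest is hit and run at $23,800; 2 additional charges → +$12,000. Combined base = $35,800.
Defendant has surrendered passport (−10%): $35,800 × 0.9 = $32,220.
Voluntary surrender to law enforcement (−15%): $32,220 × 0.85 = $27,387.
Age 65 or older (−10%): $27,387 × 0.9 = $24,648.30.
Defendant has an active warrant in another jurisdiction (+50%): $24,648.30 × 1.5 = $36,972.45.
Offense committed while released on bail in another case (+$10,500 flat): $36,972.45 + $10,500 = $47,472.45.
$47,472.45 is within the $225,000 maximum.
Rounded to the nearest dollar: $47,472.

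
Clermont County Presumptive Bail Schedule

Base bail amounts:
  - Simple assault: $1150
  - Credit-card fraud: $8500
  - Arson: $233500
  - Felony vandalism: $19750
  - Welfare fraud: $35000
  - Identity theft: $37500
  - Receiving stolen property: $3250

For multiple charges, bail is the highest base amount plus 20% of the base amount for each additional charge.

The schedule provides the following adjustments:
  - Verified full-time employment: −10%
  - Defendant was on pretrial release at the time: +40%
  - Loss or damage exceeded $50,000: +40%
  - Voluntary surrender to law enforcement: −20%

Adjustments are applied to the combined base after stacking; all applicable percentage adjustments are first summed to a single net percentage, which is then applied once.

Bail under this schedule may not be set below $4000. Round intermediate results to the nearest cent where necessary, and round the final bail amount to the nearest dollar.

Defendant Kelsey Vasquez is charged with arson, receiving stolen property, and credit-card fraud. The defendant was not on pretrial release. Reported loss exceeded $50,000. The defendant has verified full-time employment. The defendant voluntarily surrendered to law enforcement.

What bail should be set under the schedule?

$259435

Base amounts from the schedule: arson $233500; receiving stolen property $3250; credit-card fraud $8500.
Stacking rule: highest base plus 20% of each additional charge. Highest is arson at $233500. Additional: $3250 × 20% = $650; $8500 × 20% = $1700. Combined base = $233500 + $2350 = $235850.
Net percentage adjustment: −10% +40% −20% = +10%. $235850 × 1.1 = $259435.
$259435 is at or above the $4000 minimum.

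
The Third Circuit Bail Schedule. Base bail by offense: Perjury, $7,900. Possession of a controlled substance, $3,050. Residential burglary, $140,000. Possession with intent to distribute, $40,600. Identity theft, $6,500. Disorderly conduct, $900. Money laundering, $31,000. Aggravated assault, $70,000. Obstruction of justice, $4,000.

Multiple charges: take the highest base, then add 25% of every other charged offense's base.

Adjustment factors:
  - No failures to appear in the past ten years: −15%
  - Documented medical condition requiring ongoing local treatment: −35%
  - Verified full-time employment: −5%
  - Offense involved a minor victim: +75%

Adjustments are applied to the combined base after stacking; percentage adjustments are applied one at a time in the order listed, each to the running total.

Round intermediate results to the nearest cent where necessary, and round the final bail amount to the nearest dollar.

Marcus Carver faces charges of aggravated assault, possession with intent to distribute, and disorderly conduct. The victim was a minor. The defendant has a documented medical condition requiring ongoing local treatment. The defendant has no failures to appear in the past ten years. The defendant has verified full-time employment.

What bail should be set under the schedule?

Base amounts from the schedule: aggravated assault $70,000; possession with intent to distribute $40,600; disorderly conduct $900.
Stacking rule: highest base plus 25% of each additional charge. Highest is aggravated assault at $70,000. Additional: $40,600 × 25% = $10,150; $900 × 25% = $225. Combined base = $70,000 + $10,375 = $80,375.
No failures to appear in the past ten years (−15%): $80,375 × 0.85 = $68,318.75.
Documented medical condition requiring ongoing local treatment (−35%): $68,318.75 × 0.65 = $44,407.19.
Verified full-time employment (−5%): $44,407.19 × 0.95 = $42,186.83.
Offense involved a minor victim (+75%): $42,186.83 × 1.75 = $73,826.95.
Rounded to the nearest dollar: $73,827.

$73,827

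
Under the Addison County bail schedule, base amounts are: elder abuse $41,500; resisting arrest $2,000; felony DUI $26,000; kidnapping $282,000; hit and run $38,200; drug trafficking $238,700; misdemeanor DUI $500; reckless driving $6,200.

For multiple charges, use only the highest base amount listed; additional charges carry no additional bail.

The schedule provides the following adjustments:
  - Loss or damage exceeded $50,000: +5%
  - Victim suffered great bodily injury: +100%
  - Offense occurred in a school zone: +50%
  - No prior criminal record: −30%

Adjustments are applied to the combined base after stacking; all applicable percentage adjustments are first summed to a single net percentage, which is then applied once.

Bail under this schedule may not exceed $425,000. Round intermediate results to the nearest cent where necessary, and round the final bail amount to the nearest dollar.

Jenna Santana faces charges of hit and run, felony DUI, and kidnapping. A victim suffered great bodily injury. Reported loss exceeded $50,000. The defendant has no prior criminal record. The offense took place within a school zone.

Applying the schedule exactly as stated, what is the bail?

$425,000

Base amounts from the schedule: hit and run $38,200; felony DUI $26,000; kidnapping $282,000.
Stacking rule: use the highest base only. Highest is kidnapping at $282,000. Combined base = $282,000.
Net percentage adjustment: +5% +100% +50% −30% = +125%. $282,000 × 2.25 = $634,500.
Result $634,500 exceeds the maximum of $425,000; bail is capped at $425,000.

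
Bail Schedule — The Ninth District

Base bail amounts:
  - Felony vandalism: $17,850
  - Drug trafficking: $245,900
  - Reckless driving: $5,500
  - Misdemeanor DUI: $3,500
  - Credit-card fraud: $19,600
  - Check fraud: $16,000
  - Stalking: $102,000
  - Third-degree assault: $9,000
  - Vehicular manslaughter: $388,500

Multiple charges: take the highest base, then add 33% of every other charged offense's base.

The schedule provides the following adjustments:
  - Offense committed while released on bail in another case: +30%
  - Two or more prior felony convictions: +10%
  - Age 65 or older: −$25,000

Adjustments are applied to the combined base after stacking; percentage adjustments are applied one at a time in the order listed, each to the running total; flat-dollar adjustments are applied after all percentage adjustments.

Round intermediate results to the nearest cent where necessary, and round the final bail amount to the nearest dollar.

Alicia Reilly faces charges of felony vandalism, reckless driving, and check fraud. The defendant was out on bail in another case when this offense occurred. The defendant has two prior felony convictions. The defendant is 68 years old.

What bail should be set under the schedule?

Base amounts from the schedule: felony vandalism $17,850; reckless driving $5,500; check fraud $16,000.
Stacking rule: highest base plus 33% of each additional charge. Highest is felony vandalism at $17,850. Additional: $5,500 × 33% = $1,815; $16,000 × 33% = $5,280. Combined base = $17,850 + $7,095 = $24,945.
Offense committed while released on bail in another case (+30%): $24,945 × 1.3 = $32,428.50.
Two or more prior felony convictions (+10%): $32,428.50 × 1.1 = $35,671.35.
Age 65 or older (−$25,000 flat): $35,671.35 − $25,000 = $10,671.35.
Rounded to the nearest dollar: $10,671.

$10,671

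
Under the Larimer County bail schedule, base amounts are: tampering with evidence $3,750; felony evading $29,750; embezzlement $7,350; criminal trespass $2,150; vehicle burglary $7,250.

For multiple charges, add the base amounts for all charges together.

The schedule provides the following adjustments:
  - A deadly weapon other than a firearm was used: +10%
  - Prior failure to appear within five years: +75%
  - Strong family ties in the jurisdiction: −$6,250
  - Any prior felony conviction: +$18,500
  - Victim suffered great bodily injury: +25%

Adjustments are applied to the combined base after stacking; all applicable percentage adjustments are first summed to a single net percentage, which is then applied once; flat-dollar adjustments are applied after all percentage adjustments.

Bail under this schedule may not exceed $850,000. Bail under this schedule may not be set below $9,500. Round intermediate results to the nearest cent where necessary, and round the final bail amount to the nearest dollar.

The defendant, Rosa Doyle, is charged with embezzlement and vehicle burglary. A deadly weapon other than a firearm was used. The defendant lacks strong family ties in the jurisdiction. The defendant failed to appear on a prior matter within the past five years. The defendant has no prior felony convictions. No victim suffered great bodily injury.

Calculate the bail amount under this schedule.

$27,010

Base amounts from the schedule: embezzlement $7,350; vehicle burglary $7,250.
Stacking rule: sum of all bases. $7,350 + $7,250 = $14,600.
Net percentage adjustment: +10% +75% = +85%. $14,600 × 1.85 = $27,010.
$27,010 is within the $850,000 maximum.
$27,010 is at or above the $9,500 minimum.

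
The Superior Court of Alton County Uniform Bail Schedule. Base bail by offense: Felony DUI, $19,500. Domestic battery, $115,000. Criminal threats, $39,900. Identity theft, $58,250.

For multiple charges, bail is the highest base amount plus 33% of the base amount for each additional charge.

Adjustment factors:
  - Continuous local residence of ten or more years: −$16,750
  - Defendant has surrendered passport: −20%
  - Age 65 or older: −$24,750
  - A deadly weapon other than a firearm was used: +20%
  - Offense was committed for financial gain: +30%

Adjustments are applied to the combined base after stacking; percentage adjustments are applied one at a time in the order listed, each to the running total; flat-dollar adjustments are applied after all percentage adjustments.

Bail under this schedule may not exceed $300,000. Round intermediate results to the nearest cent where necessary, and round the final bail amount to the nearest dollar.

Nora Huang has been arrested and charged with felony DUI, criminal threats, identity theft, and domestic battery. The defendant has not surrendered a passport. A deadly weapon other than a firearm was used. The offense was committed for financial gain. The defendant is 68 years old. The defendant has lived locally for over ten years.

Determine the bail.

Base amounts from the schedule: felony DUI $19,500; criminal threats $39,900; identity theft $58,250; domestic battery $115,000.
Stacking rule: highest base plus 33% of each additional charge. Highest is domestic battery at $115,000. Additional: $19,500 × 33% = $6,435; $39,900 × 33% = $13,167; $58,250 × 33% = $19,222.50. Combined base = $115,000 + $38,824.50 = $153,824.50.
A deadly weapon other than a firearm was used (+20%): $153,824.50 × 1.2 = $184,589.40.
Offense was committed for financial gain (+30%): $184,589.40 × 1.3 = $239,966.22.
Continuous local residence of ten or more years (−$16,750 flat): $239,966.22 − $16,750 = $223,216.22.
Age 65 or older (−$24,750 flat): $223,216.22 − $24,750 = $198,466.22.
$198,466.22 is within the $300,000 maximum.
Rounded to the nearest dollar: $198,466.

$198,466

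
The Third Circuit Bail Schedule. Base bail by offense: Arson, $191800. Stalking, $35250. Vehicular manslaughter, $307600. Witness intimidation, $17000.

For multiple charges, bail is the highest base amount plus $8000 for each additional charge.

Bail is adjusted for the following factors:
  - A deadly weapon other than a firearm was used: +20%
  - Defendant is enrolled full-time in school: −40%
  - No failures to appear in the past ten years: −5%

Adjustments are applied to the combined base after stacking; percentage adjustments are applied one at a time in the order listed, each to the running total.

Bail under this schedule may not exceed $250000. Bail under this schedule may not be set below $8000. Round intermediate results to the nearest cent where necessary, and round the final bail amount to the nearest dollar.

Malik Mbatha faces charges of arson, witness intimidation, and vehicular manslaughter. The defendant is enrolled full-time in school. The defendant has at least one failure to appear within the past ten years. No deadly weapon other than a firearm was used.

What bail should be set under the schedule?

$194160

Base amounts from the schedule: arson $191800; witness intimidation $17000; vehicular manslaughter $307600.
Stacking rule: highest base plus $8000 per additional charge. Highest is vehicular manslaughter at $307600; 2 additional charges → +$16000. Combined base = $323600.
Defendant is enrolled full-time in school (−40%): $323600 × 0.6 = $194160.
$194160 is within the $250000 maximum.
$194160 is at or above the $8000 minimum.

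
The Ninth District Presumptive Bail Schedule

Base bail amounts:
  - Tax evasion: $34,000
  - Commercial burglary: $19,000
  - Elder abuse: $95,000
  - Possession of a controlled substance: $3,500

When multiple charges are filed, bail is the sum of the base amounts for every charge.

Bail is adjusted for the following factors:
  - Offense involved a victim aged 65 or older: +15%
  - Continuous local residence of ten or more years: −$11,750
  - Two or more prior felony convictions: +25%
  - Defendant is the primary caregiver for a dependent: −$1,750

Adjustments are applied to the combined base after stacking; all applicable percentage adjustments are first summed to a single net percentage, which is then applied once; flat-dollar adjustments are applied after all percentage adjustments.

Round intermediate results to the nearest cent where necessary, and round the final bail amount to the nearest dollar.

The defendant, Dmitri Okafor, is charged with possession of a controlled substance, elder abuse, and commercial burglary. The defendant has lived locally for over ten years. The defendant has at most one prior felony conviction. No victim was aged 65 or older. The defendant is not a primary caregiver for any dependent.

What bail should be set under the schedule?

Base amounts from the schedule: possession of a controlled substance $3,500; elder abuse $95,000; commercial burglary $19,000.
Stacking rule: sum of all bases. $3,500 + $95,000 + $19,000 = $117,500.
Continuous local residence of ten or more years (−$11,750 flat): $117,500 − $11,750 = $105,750.

$105,750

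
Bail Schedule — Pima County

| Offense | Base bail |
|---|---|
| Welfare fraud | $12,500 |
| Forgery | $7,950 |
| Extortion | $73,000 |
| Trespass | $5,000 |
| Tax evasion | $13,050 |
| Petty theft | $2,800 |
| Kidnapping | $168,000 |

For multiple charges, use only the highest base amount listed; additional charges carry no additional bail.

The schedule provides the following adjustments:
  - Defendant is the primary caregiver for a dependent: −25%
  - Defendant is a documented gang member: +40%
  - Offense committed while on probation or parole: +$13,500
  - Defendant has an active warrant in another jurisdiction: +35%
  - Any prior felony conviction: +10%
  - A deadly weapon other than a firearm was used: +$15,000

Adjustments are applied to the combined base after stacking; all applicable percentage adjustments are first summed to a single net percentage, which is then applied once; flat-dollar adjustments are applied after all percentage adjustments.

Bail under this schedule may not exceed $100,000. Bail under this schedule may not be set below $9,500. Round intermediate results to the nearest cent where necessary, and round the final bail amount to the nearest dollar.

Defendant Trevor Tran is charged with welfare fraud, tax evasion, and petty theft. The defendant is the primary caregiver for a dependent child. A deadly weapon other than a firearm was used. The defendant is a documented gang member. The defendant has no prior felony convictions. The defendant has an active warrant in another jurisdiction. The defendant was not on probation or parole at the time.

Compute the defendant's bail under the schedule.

Base amounts from the schedule: welfare fraud $12,500; tax evasion $13,050; petty theft $2,800.
Stacking rule: use the highest base only. Highest is tax evasion at $13,050. Combined base = $13,050.
Net percentage adjustment: −25% +40% +35% = +50%. $13,050 × 1.5 = $19,575.
A deadly weapon other than a firearm was used (+$15,000 flat): $19,575 + $15,000 = $34,575.
$34,575 is within the $100,000 maximum.
$34,575 is at or above the $9,500 minimum.

$34,575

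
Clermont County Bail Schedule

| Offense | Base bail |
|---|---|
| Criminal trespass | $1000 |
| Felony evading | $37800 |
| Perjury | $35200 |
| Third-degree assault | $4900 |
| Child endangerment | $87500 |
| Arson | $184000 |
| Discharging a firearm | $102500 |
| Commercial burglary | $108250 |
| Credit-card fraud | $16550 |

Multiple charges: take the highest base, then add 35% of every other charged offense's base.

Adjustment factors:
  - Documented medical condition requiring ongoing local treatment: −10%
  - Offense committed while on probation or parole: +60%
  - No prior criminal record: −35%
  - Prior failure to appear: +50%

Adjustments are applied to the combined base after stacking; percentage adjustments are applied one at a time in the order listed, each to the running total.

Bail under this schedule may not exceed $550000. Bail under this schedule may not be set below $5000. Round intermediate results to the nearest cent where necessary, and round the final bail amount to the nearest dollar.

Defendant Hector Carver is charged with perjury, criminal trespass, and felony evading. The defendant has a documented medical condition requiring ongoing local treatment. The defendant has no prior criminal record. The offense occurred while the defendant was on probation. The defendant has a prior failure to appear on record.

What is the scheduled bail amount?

Base amounts from the schedule: perjury $35200; criminal trespass $1000; felony evading $37800.
Stacking rule: highest base plus 35% of each additional charge. Highest is felony evading at $37800. Additional: $35200 × 35% = $12320; $1000 × 35% = $350. Combined base = $37800 + $12670 = $50470.
Documented medical condition requiring ongoing local treatment (−10%): $50470 × 0.9 = $45423.
Offense committed while on probation or parole (+60%): $45423 × 1.6 = $72676.80.
No prior criminal record (−35%): $72676.80 × 0.65 = $47239.92.
Prior failure to appear (+50%): $47239.92 × 1.5 = $70859.88.
$70859.88 is within the $550000 maximum.
$70859.88 is at or above the $5000 minimum.
Rounded to the nearest dollar: $70860.

$70860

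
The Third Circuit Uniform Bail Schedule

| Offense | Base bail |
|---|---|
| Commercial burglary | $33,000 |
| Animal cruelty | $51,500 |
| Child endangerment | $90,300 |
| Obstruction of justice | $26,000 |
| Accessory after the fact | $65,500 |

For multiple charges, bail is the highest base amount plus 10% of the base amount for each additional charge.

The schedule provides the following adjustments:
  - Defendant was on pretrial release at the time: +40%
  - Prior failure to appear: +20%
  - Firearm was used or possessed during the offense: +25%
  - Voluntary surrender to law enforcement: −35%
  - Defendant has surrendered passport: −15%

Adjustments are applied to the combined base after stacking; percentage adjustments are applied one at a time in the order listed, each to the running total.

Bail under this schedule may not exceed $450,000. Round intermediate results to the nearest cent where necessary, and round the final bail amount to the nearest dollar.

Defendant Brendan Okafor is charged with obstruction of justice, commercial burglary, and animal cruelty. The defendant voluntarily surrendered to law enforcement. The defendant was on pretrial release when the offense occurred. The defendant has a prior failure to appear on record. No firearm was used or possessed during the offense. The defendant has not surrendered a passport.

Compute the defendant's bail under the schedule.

Base amounts from the schedule: obstruction of justice $26,000; commercial burglary $33,000; animal cruelty $51,500.
Stacking rule: highest base plus 10% of each additional charge. Highest is animal cruelty at $51,500. Additional: $26,000 × 10% = $2,600; $33,000 × 10% = $3,300. Combined base = $51,500 + $5,900 = $57,400.
Defendant was on pretrial release at the time (+40%): $57,400 × 1.4 = $80,360.
Prior failure to appear (+20%): $80,360 × 1.2 = $96,432.
Voluntary surrender to law enforcement (−35%): $96,432 × 0.65 = $62,680.80.
$62,680.80 is within the $450,000 maximum.
Rounded to the nearest dollar: $62,681.

$62,681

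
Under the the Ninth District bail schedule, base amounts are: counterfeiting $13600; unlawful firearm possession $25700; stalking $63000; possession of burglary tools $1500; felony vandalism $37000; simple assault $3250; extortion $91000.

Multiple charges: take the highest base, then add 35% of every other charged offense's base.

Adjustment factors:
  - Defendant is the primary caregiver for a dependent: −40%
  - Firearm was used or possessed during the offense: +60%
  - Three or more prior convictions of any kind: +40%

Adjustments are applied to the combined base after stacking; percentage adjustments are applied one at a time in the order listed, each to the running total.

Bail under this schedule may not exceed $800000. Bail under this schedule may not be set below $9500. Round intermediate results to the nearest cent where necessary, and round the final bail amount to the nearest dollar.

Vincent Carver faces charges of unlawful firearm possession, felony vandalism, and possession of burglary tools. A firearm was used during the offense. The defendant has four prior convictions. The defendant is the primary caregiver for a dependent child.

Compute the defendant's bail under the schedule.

$62523

Base amounts from the schedule: unlawful firearm possession $25700; felony vandalism $37000; possession of burglary tools $1500.
Stacking rule: highest base plus 35% of each additional charge. Highest is felony vandalism at $37000. Additional: $25700 × 35% = $8995; $1500 × 35% = $525. Combined base = $37000 + $9520 = $46520.
Defendant is the primary caregiver for a dependent (−40%): $46520 × 0.6 = $27912.
Firearm was used or possessed during the offense (+60%): $27912 × 1.6 = $44659.20.
Three or more prior convictions of any kind (+40%): $44659.20 × 1.4 = $62522.88.
$62522.88 is within the $800000 maximum.
$62522.88 is at or above the $9500 minimum.
Rounded to the nearest dollar: $62523.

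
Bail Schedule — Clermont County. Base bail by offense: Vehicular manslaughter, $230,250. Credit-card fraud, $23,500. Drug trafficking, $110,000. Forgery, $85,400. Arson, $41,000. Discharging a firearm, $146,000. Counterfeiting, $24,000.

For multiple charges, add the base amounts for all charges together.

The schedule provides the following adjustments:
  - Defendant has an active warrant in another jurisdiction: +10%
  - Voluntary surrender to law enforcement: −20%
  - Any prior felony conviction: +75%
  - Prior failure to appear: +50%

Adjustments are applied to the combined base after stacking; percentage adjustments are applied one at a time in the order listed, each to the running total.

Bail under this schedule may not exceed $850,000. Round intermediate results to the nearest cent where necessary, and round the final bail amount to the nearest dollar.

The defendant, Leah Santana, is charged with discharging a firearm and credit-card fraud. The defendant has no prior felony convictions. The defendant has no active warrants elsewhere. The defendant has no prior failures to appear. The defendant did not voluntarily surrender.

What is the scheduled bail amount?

Base amounts from the schedule: discharging a firearm $146,000; credit-card fraud $23,500.
Stacking rule: sum of all bases. $146,000 + $23,500 = $169,500.
No adjustment factors apply to this defendant.
$169,500 is within the $850,000 maximum.

$169,500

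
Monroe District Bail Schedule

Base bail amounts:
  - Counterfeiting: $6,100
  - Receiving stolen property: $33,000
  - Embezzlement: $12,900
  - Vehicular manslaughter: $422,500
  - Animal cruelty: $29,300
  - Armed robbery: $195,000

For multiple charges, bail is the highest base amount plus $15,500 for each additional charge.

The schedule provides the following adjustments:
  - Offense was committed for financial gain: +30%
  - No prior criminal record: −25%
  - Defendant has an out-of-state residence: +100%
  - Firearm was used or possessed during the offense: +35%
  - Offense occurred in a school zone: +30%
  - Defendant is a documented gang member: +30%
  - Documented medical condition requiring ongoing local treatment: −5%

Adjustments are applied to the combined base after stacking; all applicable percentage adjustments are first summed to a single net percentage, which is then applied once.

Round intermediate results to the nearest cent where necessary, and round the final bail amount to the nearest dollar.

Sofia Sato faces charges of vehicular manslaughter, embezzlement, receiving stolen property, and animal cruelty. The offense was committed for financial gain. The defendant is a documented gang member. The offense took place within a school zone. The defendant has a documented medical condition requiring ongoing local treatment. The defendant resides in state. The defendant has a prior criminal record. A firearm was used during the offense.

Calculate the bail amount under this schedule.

Base amounts from the schedule: vehicular manslaughter $422,500; embezzlement $12,900; receiving stolen property $33,000; animal cruelty $29,300.
Stacking rule: highest base plus $15,500 per additional charge. Highest is vehicular manslaughter at $422,500; 3 additional charges → +$46,500. Combined base = $469,000.
Net percentage adjustment: +30% +35% +30% +30% −5% = +120%. $469,000 × 2.2 = $1,031,800.

$1,031,800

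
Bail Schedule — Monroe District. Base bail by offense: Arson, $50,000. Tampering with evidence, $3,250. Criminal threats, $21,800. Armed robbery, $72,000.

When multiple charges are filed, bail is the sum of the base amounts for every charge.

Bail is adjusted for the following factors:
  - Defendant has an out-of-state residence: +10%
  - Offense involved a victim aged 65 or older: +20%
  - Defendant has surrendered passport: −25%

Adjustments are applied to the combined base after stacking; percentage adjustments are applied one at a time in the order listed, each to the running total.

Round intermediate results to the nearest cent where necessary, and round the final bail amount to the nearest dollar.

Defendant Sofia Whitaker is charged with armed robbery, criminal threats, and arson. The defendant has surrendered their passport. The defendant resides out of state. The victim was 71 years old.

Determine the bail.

$142,362

Base amounts from the schedule: armed robbery $72,000; criminal threats $21,800; arson $50,000.
Stacking rule: sum of all bases. $72,000 + $21,800 + $50,000 = $143,800.
Defendant has an out-of-state residence (+10%): $143,800 × 1.1 = $158,180.
Offense involved a victim aged 65 or older (+20%): $158,180 × 1.2 = $189,816.
Defendant has surrendered passport (−25%): $189,816 × 0.75 = $142,362.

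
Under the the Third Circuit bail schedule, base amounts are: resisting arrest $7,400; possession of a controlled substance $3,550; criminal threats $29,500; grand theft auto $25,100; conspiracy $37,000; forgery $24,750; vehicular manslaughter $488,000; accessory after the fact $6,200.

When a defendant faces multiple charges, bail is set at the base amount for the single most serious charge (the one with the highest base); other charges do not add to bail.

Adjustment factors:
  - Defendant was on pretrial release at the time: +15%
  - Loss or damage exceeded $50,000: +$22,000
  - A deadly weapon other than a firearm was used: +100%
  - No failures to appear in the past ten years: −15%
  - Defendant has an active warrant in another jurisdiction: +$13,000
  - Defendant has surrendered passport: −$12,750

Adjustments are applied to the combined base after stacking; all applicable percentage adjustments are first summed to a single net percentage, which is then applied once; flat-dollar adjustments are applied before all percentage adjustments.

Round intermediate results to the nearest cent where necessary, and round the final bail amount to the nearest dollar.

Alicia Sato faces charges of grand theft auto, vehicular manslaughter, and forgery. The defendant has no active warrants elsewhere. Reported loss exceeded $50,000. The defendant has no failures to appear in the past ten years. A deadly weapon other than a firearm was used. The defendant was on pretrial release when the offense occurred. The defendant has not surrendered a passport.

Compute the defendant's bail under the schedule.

$1,020,000

Base amounts from the schedule: grand theft auto $25,100; vehicular manslaughter $488,000; forgery $24,750.
Stacking rule: use the highest base only. Highest is vehicular manslaughter at $488,000. Combined base = $488,000.
Loss or damage exceeded $50,000 (+$22,000 flat): $488,000 + $22,000 = $510,000.
Net percentage adjustment: +15% +100% −15% = +100%. $510,000 × 2 = $1,020,000.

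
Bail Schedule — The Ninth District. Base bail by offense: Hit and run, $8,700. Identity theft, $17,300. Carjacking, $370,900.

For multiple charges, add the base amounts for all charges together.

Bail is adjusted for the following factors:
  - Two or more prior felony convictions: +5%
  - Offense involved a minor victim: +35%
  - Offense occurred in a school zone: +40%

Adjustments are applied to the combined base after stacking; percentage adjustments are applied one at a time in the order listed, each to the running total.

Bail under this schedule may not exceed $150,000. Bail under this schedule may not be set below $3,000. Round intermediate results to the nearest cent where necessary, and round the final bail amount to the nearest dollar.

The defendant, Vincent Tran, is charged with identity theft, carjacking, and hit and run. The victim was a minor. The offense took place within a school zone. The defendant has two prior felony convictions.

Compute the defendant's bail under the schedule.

Base amounts from the schedule: identity theft $17,300; carjacking $370,900; hit and run $8,700.
Stacking rule: sum of all bases. $17,300 + $370,900 + $8,700 = $396,900.
Two or more prior felony convictions (+5%): $396,900 × 1.05 = $416,745.
Offense involved a minor victim (+35%): $416,745 × 1.35 = $562,605.75.
Offense occurred in a school zone (+40%): $562,605.75 × 1.4 = $787,648.05.
Result $787,648.05 exceeds the maximum of $150,000; bail is capped at $150,000.
$150,000 is at or above the $3,000 minimum.

$150,000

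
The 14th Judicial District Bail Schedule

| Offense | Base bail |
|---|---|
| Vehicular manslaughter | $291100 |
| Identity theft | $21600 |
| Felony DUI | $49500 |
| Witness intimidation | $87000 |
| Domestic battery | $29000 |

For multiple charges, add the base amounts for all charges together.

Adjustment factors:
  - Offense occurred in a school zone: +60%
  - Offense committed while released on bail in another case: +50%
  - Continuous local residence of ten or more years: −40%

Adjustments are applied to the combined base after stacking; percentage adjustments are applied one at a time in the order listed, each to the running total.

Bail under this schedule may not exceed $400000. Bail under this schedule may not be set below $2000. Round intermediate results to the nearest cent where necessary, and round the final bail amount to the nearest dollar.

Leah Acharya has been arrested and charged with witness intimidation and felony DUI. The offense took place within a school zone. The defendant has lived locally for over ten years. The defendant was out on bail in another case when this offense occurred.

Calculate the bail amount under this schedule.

$196560

Base amounts from the schedule: witness intimidation $87000; felony DUI $49500.
Stacking rule: sum of all bases. $87000 + $49500 = $136500.
Offense occurred in a school zone (+60%): $136500 × 1.6 = $218400.
Offense committed while released on bail in another case (+50%): $218400 × 1.5 = $327600.
Continuous local residence of ten or more years (−40%): $327600 × 0.6 = $196560.
$196560 is within the $400000 maximum.
$196560 is at or above the $2000 minimum.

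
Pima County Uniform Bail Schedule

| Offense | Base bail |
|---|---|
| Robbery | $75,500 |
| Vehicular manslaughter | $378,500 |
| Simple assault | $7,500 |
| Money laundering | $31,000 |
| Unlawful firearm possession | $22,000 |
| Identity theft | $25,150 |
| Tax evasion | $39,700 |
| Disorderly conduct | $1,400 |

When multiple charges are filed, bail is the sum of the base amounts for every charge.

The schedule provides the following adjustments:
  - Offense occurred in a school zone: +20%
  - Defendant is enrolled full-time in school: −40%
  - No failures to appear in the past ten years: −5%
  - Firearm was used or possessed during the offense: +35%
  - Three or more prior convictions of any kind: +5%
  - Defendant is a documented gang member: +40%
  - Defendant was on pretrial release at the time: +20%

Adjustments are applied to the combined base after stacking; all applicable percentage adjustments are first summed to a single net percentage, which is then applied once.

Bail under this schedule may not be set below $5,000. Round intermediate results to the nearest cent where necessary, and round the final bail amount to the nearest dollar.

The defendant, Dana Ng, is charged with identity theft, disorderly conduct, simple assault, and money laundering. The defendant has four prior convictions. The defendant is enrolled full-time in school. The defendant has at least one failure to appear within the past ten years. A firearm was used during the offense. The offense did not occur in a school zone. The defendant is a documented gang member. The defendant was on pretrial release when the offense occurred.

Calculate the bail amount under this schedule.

Base amounts from the schedule: identity theft $25,150; disorderly conduct $1,400; simple assault $7,500; money laundering $31,000.
Stacking rule: sum of all bases. $25,150 + $1,400 + $7,500 + $31,000 = $65,050.
Net percentage adjustment: −40% +35% +5% +40% +20% = +60%. $65,050 × 1.6 = $104,080.
$104,080 is at or above the $5,000 minimum.

$104,080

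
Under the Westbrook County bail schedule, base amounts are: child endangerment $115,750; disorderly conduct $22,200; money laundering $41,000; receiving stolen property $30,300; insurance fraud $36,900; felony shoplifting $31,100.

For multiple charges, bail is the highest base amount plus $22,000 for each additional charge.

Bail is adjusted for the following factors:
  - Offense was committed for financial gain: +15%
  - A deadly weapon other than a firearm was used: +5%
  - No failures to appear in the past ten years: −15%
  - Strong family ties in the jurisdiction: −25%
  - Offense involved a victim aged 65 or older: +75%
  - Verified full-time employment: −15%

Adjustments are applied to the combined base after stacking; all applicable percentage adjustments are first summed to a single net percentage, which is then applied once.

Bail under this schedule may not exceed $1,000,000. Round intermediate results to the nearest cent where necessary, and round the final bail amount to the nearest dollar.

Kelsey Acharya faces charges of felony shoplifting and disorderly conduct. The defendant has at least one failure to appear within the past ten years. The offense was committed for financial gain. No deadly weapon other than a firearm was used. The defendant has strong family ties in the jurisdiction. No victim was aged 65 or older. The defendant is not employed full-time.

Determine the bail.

$47,790

Base amounts from the schedule: felony shoplifting $31,100; disorderly conduct $22,200.
Stacking rule: highest base plus $22,000 per additional charge. Highest is felony shoplifting at $31,100; 1 additional charge → +$22,000. Combined base = $53,100.
Net percentage adjustment: +15% −25% = −10%. $53,100 × 0.9 = $47,790.
$47,790 is within the $1,000,000 maximum.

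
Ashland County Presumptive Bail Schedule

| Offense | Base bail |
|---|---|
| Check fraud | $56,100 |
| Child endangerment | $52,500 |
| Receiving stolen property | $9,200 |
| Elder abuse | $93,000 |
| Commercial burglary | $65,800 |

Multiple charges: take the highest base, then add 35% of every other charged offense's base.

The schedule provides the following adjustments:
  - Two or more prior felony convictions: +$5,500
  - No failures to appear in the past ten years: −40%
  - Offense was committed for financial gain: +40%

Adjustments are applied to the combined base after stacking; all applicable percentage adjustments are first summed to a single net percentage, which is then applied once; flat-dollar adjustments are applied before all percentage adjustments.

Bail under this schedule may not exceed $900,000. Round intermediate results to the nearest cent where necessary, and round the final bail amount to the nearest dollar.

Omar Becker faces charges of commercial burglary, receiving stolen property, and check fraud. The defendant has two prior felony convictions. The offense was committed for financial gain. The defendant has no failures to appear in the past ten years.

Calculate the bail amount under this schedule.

$94,155

Base amounts from the schedule: commercial burglary $65,800; receiving stolen property $9,200; check fraud $56,100.
Stacking rule: highest base plus 35% of each additional charge. Highest is commercial burglary at $65,800. Additional: $9,200 × 35% = $3,220; $56,100 × 35% = $19,635. Combined base = $65,800 + $22,855 = $88,655.
Two or more prior felony convictions (+$5,500 flat): $88,655 + $5,500 = $94,155.
Net percentage adjustment: −40% +40% = +0%. $94,155 × 1 = $94,155.
$94,155 is within the $900,000 maximum.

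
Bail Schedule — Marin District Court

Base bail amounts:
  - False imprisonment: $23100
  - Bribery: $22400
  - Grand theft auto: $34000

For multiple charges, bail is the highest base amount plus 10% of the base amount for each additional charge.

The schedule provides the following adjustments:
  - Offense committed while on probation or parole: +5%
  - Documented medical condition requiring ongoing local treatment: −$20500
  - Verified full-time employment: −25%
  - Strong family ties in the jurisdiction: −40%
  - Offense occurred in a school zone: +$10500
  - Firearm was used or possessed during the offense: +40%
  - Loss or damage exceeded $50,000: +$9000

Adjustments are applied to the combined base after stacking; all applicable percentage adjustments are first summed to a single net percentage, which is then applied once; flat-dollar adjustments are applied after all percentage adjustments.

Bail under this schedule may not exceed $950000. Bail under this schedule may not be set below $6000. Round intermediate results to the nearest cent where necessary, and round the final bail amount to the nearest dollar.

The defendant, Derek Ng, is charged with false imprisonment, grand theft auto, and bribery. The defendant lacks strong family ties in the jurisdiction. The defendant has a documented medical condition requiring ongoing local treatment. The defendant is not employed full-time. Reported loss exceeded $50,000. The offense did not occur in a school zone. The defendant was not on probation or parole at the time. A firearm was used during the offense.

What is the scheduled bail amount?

$42470

Base amounts from the schedule: false imprisonment $23100; grand theft auto $34000; bribery $22400.
Stacking rule: highest base plus 10% of each additional charge. Highest is grand theft auto at $34000. Additional: $23100 × 10% = $2310; $22400 × 10% = $2240. Combined base = $34000 + $4550 = $38550.
Firearm was used or possessed during the offense (+40%): $38550 × 1.4 = $53970.
Documented medical condition requiring ongoing local treatment (−$20500 flat): $53970 − $20500 = $33470.
Loss or damage exceeded $50,000 (+$9000 flat): $33470 + $9000 = $42470.
$42470 is within the $950000 maximum.
$42470 is at or above the $6000 minimum.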